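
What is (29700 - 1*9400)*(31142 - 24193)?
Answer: 141064700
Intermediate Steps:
(29700 - 1*9400)*(31142 - 24193) = (29700 - 9400)*6949 = 20300*6949 = 141064700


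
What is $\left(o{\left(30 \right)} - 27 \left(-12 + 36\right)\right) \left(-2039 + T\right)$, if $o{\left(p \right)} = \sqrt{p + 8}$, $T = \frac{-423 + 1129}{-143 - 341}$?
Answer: $\frac{159988284}{121} - \frac{493791 \sqrt{38}}{242} \approx 1.3096 \cdot 10^{6}$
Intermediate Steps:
$T = - \frac{353}{242}$ ($T = \frac{706}{-484} = 706 \left(- \frac{1}{484}\right) = - \frac{353}{242} \approx -1.4587$)
$o{\left(p \right)} = \sqrt{8 + p}$
$\left(o{\left(30 \right)} - 27 \left(-12 + 36\right)\right) \left(-2039 + T\right) = \left(\sqrt{8 + 30} - 27 \left(-12 + 36\right)\right) \left(-2039 - \frac{353}{242}\right) = \left(\sqrt{38} - 648\right) \left(- \frac{493791}{242}\right) = \left(-648 + \sqrt{38}\right) \left(- \frac{493791}{242}\right) = \frac{159988284}{121} - \frac{493791 \sqrt{38}}{242}$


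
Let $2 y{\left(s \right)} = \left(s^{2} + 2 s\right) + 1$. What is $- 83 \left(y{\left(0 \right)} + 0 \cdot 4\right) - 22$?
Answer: $- \frac{127}{2} \approx -63.5$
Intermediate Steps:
$y{\left(s \right)} = \frac{1}{2} + s + \frac{s^{2}}{2}$ ($y{\left(s \right)} = \frac{\left(s^{2} + 2 s\right) + 1}{2} = \frac{1 + s^{2} + 2 s}{2} = \frac{1}{2} + s + \frac{s^{2}}{2}$)
$- 83 \left(y{\left(0 \right)} + 0 \cdot 4\right) - 22 = - 83 \left(\left(\frac{1}{2} + 0 + \frac{0^{2}}{2}\right) + 0 \cdot 4\right) - 22 = - 83 \left(\left(\frac{1}{2} + 0 + \frac{1}{2} \cdot 0\right) + 0\right) - 22 = - 83 \left(\left(\frac{1}{2} + 0 + 0\right) + 0\right) - 22 = - 83 \left(\frac{1}{2} + 0\right) - 22 = \left(-83\right) \frac{1}{2} - 22 = - \frac{83}{2} - 22 = - \frac{127}{2}$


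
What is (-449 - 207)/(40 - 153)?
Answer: 656/113 ≈ 5.8053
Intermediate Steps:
(-449 - 207)/(40 - 153) = -656/(-113) = -656*(-1/113) = 656/113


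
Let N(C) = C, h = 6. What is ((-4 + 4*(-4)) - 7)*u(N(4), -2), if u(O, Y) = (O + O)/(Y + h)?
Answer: -54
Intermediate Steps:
u(O, Y) = 2*O/(6 + Y) (u(O, Y) = (O + O)/(Y + 6) = (2*O)/(6 + Y) = 2*O/(6 + Y))
((-4 + 4*(-4)) - 7)*u(N(4), -2) = ((-4 + 4*(-4)) - 7)*(2*4/(6 - 2)) = ((-4 - 16) - 7)*(2*4/4) = (-20 - 7)*(2*4*(¼)) = -27*2 = -54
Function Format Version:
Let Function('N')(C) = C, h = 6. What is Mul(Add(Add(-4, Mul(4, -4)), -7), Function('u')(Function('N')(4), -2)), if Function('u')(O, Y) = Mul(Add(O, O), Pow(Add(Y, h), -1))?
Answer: -54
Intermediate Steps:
Function('u')(O, Y) = Mul(2, O, Pow(Add(6, Y), -1)) (Function('u')(O, Y) = Mul(Add(O, O), Pow(Add(Y, 6), -1)) = Mul(Mul(2, O), Pow(Add(6, Y), -1)) = Mul(2, O, Pow(Add(6, Y), -1)))
Mul(Add(Add(-4, Mul(4, -4)), -7), Function('u')(Function('N')(4), -2)) = Mul(Add(Add(-4, Mul(4, -4)), -7), Mul(2, 4, Pow(Add(6, -2), -1))) = Mul(Add(Add(-4, -16), -7), Mul(2, 4, Pow(4, -1))) = Mul(Add(-20, -7), Mul(2, 4, Rational(1, 4))) = Mul(-27, 2) = -54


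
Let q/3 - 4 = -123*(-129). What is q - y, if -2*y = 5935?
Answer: 101161/2 ≈ 50581.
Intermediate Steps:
y = -5935/2 (y = -½*5935 = -5935/2 ≈ -2967.5)
q = 47613 (q = 12 + 3*(-123*(-129)) = 12 + 3*15867 = 12 + 47601 = 47613)
q - y = 47613 - 1*(-5935/2) = 47613 + 5935/2 = 101161/2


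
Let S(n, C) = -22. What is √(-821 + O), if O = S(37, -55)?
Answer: I*√843 ≈ 29.034*I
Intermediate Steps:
O = -22
√(-821 + O) = √(-821 - 22) = √(-843) = I*√843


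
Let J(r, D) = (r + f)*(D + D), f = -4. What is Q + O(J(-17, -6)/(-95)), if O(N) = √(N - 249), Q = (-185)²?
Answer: 34225 + I*√2271165/95 ≈ 34225.0 + 15.864*I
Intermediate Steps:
J(r, D) = 2*D*(-4 + r) (J(r, D) = (r - 4)*(D + D) = (-4 + r)*(2*D) = 2*D*(-4 + r))
Q = 34225
O(N) = √(-249 + N)
Q + O(J(-17, -6)/(-95)) = 34225 + √(-249 + (2*(-6)*(-4 - 17))/(-95)) = 34225 + √(-249 + (2*(-6)*(-21))*(-1/95)) = 34225 + √(-249 + 252*(-1/95)) = 34225 + √(-249 - 252/95) = 34225 + √(-23907/95) = 34225 + I*√2271165/95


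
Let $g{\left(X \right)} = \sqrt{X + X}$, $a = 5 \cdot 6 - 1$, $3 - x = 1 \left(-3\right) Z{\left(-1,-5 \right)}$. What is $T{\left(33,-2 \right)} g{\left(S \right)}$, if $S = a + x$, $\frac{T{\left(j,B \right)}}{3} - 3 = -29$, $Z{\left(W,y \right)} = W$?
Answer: $- 78 \sqrt{58} \approx -594.03$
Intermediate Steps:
$x = 0$ ($x = 3 - 1 \left(-3\right) \left(-1\right) = 3 - \left(-3\right) \left(-1\right) = 3 - 3 = 0$)
$a = 29$ ($a = 30 - 1 = 29$)
$T{\left(j,B \right)} = -78$ ($T{\left(j,B \right)} = 9 + 3 \left(-29\right) = 9 - 87 = -78$)
$S = 29$ ($S = 29 + 0 = 29$)
$g{\left(X \right)} = \sqrt{2} \sqrt{X}$ ($g{\left(X \right)} = \sqrt{2 X} = \sqrt{2} \sqrt{X}$)
$T{\left(33,-2 \right)} g{\left(S \right)} = - 78 \sqrt{2} \sqrt{29} = - 78 \sqrt{58}$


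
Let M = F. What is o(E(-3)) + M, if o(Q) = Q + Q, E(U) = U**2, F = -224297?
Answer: -224279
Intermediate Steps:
o(Q) = 2*Q
M = -224297
o(E(-3)) + M = 2*(-3)**2 - 224297 = 2*9 - 224297 = 18 - 224297 = -224279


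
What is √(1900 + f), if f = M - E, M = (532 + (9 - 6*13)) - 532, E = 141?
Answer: 13*√10 ≈ 41.110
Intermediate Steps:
M = -69 (M = (532 + (9 - 78)) - 532 = (532 - 69) - 532 = 463 - 532 = -69)
f = -210 (f = -69 - 1*141 = -69 - 141 = -210)
√(1900 + f) = √(1900 - 210) = √1690 = 13*√10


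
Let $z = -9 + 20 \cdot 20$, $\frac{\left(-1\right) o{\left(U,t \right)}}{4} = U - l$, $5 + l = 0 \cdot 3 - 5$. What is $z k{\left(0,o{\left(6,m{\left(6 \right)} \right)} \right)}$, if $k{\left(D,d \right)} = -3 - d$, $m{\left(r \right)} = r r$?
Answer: $23851$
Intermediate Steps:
$l = -10$ ($l = -5 + \left(0 \cdot 3 - 5\right) = -5 + \left(0 - 5\right) = -5 - 5 = -10$)
$m{\left(r \right)} = r^{2}$
$o{\left(U,t \right)} = -40 - 4 U$ ($o{\left(U,t \right)} = - 4 \left(U - -10\right) = - 4 \left(U + 10\right) = - 4 \left(10 + U\right) = -40 - 4 U$)
$z = 391$ ($z = -9 + 400 = 391$)
$z k{\left(0,o{\left(6,m{\left(6 \right)} \right)} \right)} = 391 \left(-3 - \left(-40 - 24\right)\right) = 391 \left(-3 - -64\right) = 391 \left(-3 + 64\right) = 391 \cdot 61 = 23851$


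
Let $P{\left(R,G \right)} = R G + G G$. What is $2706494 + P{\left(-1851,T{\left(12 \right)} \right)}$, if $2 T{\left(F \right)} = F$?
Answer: $2695424$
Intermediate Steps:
$T{\left(F \right)} = \frac{F}{2}$
$P{\left(R,G \right)} = G^{2} + G R$ ($P{\left(R,G \right)} = G R + G^{2} = G^{2} + G R$)
$2706494 + P{\left(-1851,T{\left(12 \right)} \right)} = 2706494 + \frac{1}{2} \cdot 12 \left(\frac{1}{2} \cdot 12 - 1851\right) = 2706494 + 6 \left(6 - 1851\right) = 2706494 + 6 \left(-1845\right) = 2706494 - 11070 = 2695424$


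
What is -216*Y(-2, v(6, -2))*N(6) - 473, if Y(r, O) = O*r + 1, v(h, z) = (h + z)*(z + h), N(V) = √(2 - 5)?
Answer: -473 + 6696*I*√3 ≈ -473.0 + 11598.0*I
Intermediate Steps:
N(V) = I*√3 (N(V) = √(-3) = I*√3)
v(h, z) = (h + z)² (v(h, z) = (h + z)*(h + z) = (h + z)²)
Y(r, O) = 1 + O*r
-216*Y(-2, v(6, -2))*N(6) - 473 = -216*(1 + (6 - 2)²*(-2))*I*√3 - 473 = -216*(1 + 4²*(-2))*I*√3 - 473 = -216*(1 + 16*(-2))*I*√3 - 473 = -216*(1 - 32)*I*√3 - 473 = -(-6696)*I*√3 - 473 = 6696*I*√3 - 473 = -473 + 6696*I*√3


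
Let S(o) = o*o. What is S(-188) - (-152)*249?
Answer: 73192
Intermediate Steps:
S(o) = o²
S(-188) - (-152)*249 = (-188)² - (-152)*249 = 35344 - 1*(-37848) = 35344 + 37848 = 73192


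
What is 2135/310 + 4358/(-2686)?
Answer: 438363/83266 ≈ 5.2646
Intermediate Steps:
2135/310 + 4358/(-2686) = 2135*(1/310) + 4358*(-1/2686) = 427/62 - 2179/1343 = 438363/83266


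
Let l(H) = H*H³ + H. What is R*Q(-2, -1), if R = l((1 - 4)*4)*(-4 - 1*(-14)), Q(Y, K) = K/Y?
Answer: 103620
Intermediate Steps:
l(H) = H + H⁴ (l(H) = H⁴ + H = H + H⁴)
R = 207240 (R = ((1 - 4)*4 + ((1 - 4)*4)⁴)*(-4 - 1*(-14)) = (-3*4 + (-3*4)⁴)*(-4 + 14) = (-12 + (-12)⁴)*10 = (-12 + 20736)*10 = 20724*10 = 207240)
R*Q(-2, -1) = 207240*(-1/(-2)) = 207240*(-1*(-½)) = 207240*(½) = 103620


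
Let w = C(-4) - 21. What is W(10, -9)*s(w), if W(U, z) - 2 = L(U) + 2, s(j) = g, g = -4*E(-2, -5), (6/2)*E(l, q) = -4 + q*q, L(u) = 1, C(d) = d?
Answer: -140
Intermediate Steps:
w = -25 (w = -4 - 21 = -25)
E(l, q) = -4/3 + q²/3 (E(l, q) = (-4 + q*q)/3 = (-4 + q²)/3 = -4/3 + q²/3)
g = -28 (g = -4*(-4/3 + (⅓)*(-5)²) = -4*(-4/3 + (⅓)*25) = -4*(-4/3 + 25/3) = -4*7 = -28)
s(j) = -28
W(U, z) = 5 (W(U, z) = 2 + (1 + 2) = 2 + 3 = 5)
W(10, -9)*s(w) = 5*(-28) = -140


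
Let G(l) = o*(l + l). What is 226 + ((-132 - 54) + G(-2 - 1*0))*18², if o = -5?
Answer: -53558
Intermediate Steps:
G(l) = -10*l (G(l) = -5*(l + l) = -10*l)
226 + ((-132 - 54) + G(-2 - 1*0))*18² = 226 + ((-132 - 54) - 10*(-2 - 1*0))*18² = 226 + (-186 - 10*(-2 + 0))*324 = 226 + (-186 - 10*(-2))*324 = 226 + (-186 + 20)*324 = 226 - 166*324 = 226 - 53784 = -53558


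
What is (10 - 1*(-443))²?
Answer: 205209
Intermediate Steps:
(10 - 1*(-443))² = (10 + 443)² = 453² = 205209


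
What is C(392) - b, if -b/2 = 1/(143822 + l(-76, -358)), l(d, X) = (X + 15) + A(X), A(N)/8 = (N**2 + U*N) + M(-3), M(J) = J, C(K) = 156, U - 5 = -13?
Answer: 185901926/1191679 ≈ 156.00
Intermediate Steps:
U = -8 (U = 5 - 13 = -8)
A(N) = -24 - 64*N + 8*N**2 (A(N) = 8*((N**2 - 8*N) - 3) = 8*(-3 + N**2 - 8*N) = -24 - 64*N + 8*N**2)
l(d, X) = -9 - 63*X + 8*X**2 (l(d, X) = (X + 15) + (-24 - 64*X + 8*X**2) = (15 + X) + (-24 - 64*X + 8*X**2) = -9 - 63*X + 8*X**2)
b = -2/1191679 (b = -2/(143822 + (-9 - 63*(-358) + 8*(-358)**2)) = -2/(143822 + (-9 + 22554 + 8*128164)) = -2/(143822 + (-9 + 22554 + 1025312)) = -2/(143822 + 1047857) = -2/1191679 ≈ -1.6783e-6)
C(392) - b = 156 - 1*(-2/1191679) = 156 + 2/1191679 = 185901926/1191679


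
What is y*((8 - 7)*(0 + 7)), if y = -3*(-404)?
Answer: 8484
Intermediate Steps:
y = 1212
y*((8 - 7)*(0 + 7)) = 1212*((8 - 7)*(0 + 7)) = 1212*(1*7) = 1212*7 = 8484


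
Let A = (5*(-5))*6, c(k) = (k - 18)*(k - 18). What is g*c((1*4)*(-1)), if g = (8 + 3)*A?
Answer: -798600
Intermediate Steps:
c(k) = (-18 + k)**2 (c(k) = (-18 + k)*(-18 + k) = (-18 + k)**2)
A = -150 (A = -25*6 = -150)
g = -1650 (g = (8 + 3)*(-150) = 11*(-150) = -1650)
g*c((1*4)*(-1)) = -1650*(-18 + (1*4)*(-1))**2 = -1650*(-18 + 4*(-1))**2 = -1650*(-18 - 4)**2 = -1650*(-22)**2 = -1650*484 = -798600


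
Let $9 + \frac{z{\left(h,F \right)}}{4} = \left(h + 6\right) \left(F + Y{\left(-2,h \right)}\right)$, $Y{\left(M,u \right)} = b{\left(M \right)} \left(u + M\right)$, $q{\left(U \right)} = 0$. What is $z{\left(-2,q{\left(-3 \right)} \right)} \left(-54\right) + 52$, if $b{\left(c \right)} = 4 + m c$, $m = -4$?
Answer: $43468$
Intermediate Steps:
$b{\left(c \right)} = 4 - 4 c$
$Y{\left(M,u \right)} = \left(4 - 4 M\right) \left(M + u\right)$ ($Y{\left(M,u \right)} = \left(4 - 4 M\right) \left(u + M\right) = \left(4 - 4 M\right) \left(M + u\right)$)
$z{\left(h,F \right)} = -36 + 4 \left(6 + h\right) \left(-24 + F + 12 h\right)$ ($z{\left(h,F \right)} = -36 + 4 \left(h + 6\right) \left(F + 4 \left(1 - -2\right) \left(-2 + h\right)\right) = -36 + 4 \left(6 + h\right) \left(F + 4 \left(1 + 2\right) \left(-2 + h\right)\right) = -36 + 4 \left(6 + h\right) \left(F + 4 \cdot 3 \left(-2 + h\right)\right) = -36 + 4 \left(6 + h\right) \left(F + \left(-24 + 12 h\right)\right) = -36 + 4 \left(6 + h\right) \left(-24 + F + 12 h\right)$)
$z{\left(-2,q{\left(-3 \right)} \right)} \left(-54\right) + 52 = \left(-612 + 24 \cdot 0 + 48 \left(-2\right)^{2} + 192 \left(-2\right) + 4 \cdot 0 \left(-2\right)\right) \left(-54\right) + 52 = \left(-612 + 0 + 48 \cdot 4 - 384 + 0\right) \left(-54\right) + 52 = \left(-612 + 0 + 192 - 384 + 0\right) \left(-54\right) + 52 = \left(-804\right) \left(-54\right) + 52 = 43416 + 52 = 43468$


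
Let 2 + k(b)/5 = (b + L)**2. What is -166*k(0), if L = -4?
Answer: -11620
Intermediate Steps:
k(b) = -10 + 5*(-4 + b)**2 (k(b) = -10 + 5*(b - 4)**2 = -10 + 5*(-4 + b)**2)
-166*k(0) = -166*(-10 + 5*(-4 + 0)**2) = -166*(-10 + 5*(-4)**2) = -166*(-10 + 5*16) = -166*(-10 + 80) = -166*70 = -11620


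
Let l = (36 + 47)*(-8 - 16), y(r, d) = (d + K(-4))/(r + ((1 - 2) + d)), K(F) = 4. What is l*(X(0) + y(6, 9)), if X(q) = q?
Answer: -12948/7 ≈ -1849.7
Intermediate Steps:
y(r, d) = (4 + d)/(-1 + d + r) (y(r, d) = (d + 4)/(r + ((1 - 2) + d)) = (4 + d)/(r + (-1 + d)) = (4 + d)/(-1 + d + r))
l = -1992 (l = 83*(-24) = -1992)
l*(X(0) + y(6, 9)) = -1992*(0 + (4 + 9)/(-1 + 9 + 6)) = -1992*(0 + 13/14) = -1992*13/14 = -12948/7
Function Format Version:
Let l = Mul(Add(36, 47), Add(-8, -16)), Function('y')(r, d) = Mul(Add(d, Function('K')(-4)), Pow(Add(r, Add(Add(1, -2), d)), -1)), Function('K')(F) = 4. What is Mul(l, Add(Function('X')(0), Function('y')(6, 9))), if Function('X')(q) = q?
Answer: Rational(-12948, 7) ≈ -1849.7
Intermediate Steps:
Function('y')(r, d) = Mul(Pow(Add(-1, d, r), -1), Add(4, d)) (Function('y')(r, d) = Mul(Add(d, 4), Pow(Add(r, Add(Add(1, -2), d)), -1)) = Mul(Add(4, d), Pow(Add(r, Add(-1, d)), -1)) = Mul(Add(4, d), Pow(Add(-1, d, r), -1)) = Mul(Pow(Add(-1, d, r), -1), Add(4, d)))
l = -1992 (l = Mul(83, -24) = -1992)
Mul(l, Add(Function('X')(0), Function('y')(6, 9))) = Mul(-1992, Add(0, Mul(Pow(Add(-1, 9, 6), -1), Add(4, 9)))) = Mul(-1992, Add(0, Mul(Pow(14, -1), 13))) = Mul(-1992, Add(0, Mul(Rational(1, 14), 13))) = Mul(-1992, Add(0, Rational(13, 14))) = Mul(-1992, Rational(13, 14)) = Rational(-12948, 7)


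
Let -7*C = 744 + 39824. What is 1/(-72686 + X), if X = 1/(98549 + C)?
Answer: -649275/47193202643 ≈ -1.3758e-5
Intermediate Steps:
C = -40568/7 (C = -(744 + 39824)/7 = -⅐*40568 = -40568/7 ≈ -5795.4)
X = 7/649275 (X = 1/(98549 - 40568/7) = 1/(649275/7) = 7/649275 ≈ 1.0781e-5)
1/(-72686 + X) = 1/(-72686 + 7/649275) = 1/(-47193202643/649275) = -649275/47193202643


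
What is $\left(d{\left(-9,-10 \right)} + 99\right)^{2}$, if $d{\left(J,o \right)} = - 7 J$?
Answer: $26244$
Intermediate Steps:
$\left(d{\left(-9,-10 \right)} + 99\right)^{2} = \left(\left(-7\right) \left(-9\right) + 99\right)^{2} = \left(63 + 99\right)^{2} = 162^{2} = 26244$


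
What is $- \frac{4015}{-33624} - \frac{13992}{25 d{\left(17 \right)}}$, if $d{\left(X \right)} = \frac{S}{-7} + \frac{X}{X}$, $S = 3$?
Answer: $- \frac{823216889}{840600} \approx -979.32$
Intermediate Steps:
$d{\left(X \right)} = \frac{4}{7}$ ($d{\left(X \right)} = \frac{3}{-7} + \frac{X}{X} = 3 \left(- \frac{1}{7}\right) + 1 = - \frac{3}{7} + 1 = \frac{4}{7}$)
$- \frac{4015}{-33624} - \frac{13992}{25 d{\left(17 \right)}} = - \frac{4015}{-33624} - \frac{13992}{25 \cdot \frac{4}{7}} = \left(-4015\right) \left(- \frac{1}{33624}\right) - \frac{13992}{\frac{100}{7}} = \frac{4015}{33624} - \frac{24486}{25} = - \frac{823216889}{840600}$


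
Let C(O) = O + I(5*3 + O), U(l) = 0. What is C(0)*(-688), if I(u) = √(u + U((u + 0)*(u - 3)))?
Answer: -688*√15 ≈ -2664.6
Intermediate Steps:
I(u) = √u (I(u) = √(u + 0) = √u)
C(O) = O + √(15 + O) (C(O) = O + √(5*3 + O) = O + √(15 + O))
C(0)*(-688) = (0 + √(15 + 0))*(-688) = (0 + √15)*(-688) = √15*(-688) = -688*√15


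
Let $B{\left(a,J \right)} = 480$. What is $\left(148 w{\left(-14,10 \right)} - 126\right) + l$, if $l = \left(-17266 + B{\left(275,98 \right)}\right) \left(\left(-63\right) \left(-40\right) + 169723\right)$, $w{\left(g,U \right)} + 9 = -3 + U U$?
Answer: $-2891258100$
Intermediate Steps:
$w{\left(g,U \right)} = -12 + U^{2}$ ($w{\left(g,U \right)} = -9 + \left(-3 + U U\right) = -9 + \left(-3 + U^{2}\right) = -12 + U^{2}$)
$l = -2891270998$ ($l = \left(-17266 + 480\right) \left(\left(-63\right) \left(-40\right) + 169723\right) = - 16786 \left(2520 + 169723\right) = \left(-16786\right) 172243 = -2891270998$)
$\left(148 w{\left(-14,10 \right)} - 126\right) + l = \left(148 \left(-12 + 10^{2}\right) - 126\right) - 2891270998 = \left(148 \left(-12 + 100\right) - 126\right) - 2891270998 = \left(148 \cdot 88 - 126\right) - 2891270998 = \left(13024 - 126\right) - 2891270998 = 12898 - 2891270998 = -2891258100$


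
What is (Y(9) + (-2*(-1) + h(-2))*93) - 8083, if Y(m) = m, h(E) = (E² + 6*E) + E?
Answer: -8818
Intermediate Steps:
h(E) = E² + 7*E
(Y(9) + (-2*(-1) + h(-2))*93) - 8083 = (9 + (-2*(-1) - 2*(7 - 2))*93) - 8083 = (9 + (2 - 2*5)*93) - 8083 = (9 + (2 - 10)*93) - 8083 = (9 - 8*93) - 8083 = (9 - 744) - 8083 = -735 - 8083 = -8818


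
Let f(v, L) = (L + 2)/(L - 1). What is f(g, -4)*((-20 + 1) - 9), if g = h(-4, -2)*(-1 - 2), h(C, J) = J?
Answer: -56/5 ≈ -11.200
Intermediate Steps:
g = 6 (g = -2*(-1 - 2) = -2*(-3) = 6)
f(v, L) = (2 + L)/(-1 + L)
f(g, -4)*((-20 + 1) - 9) = ((2 - 4)/(-1 - 4))*((-20 + 1) - 9) = (-2/(-5))*(-19 - 9) = -⅕*(-2)*(-28) = (⅖)*(-28) = -56/5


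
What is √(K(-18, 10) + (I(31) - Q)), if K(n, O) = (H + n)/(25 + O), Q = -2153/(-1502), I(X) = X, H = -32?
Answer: √3110493302/10514 ≈ 5.3045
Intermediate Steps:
Q = 2153/1502 (Q = -2153*(-1/1502) = 2153/1502 ≈ 1.4334)
K(n, O) = (-32 + n)/(25 + O)
√(K(-18, 10) + (I(31) - Q)) = √((-32 - 18)/(25 + 10) + (31 - 1*2153/1502)) = √(-50/35 + (31 - 2153/1502)) = √((1/35)*(-50) + 44409/1502) = √(-10/7 + 44409/1502) = √(295843/10514) = √3110493302/10514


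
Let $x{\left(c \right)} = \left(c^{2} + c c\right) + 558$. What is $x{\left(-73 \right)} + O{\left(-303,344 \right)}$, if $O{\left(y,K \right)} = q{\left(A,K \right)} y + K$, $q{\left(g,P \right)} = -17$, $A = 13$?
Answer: $16711$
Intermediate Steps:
$x{\left(c \right)} = 558 + 2 c^{2}$ ($x{\left(c \right)} = \left(c^{2} + c^{2}\right) + 558 = 2 c^{2} + 558 = 558 + 2 c^{2}$)
$O{\left(y,K \right)} = K - 17 y$ ($O{\left(y,K \right)} = - 17 y + K = K - 17 y$)
$x{\left(-73 \right)} + O{\left(-303,344 \right)} = \left(558 + 2 \left(-73\right)^{2}\right) + \left(344 - -5151\right) = \left(558 + 2 \cdot 5329\right) + \left(344 + 5151\right) = \left(558 + 10658\right) + 5495 = 11216 + 5495 = 16711$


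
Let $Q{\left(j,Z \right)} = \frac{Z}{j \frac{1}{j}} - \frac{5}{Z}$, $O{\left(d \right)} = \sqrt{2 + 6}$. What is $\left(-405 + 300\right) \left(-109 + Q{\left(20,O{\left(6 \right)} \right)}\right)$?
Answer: $11445 - \frac{315 \sqrt{2}}{4} \approx 11334.0$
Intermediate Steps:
$O{\left(d \right)} = 2 \sqrt{2}$ ($O{\left(d \right)} = \sqrt{8} = 2 \sqrt{2}$)
$Q{\left(j,Z \right)} = Z - \frac{5}{Z}$ ($Q{\left(j,Z \right)} = \frac{Z}{1} - \frac{5}{Z} = Z 1 - \frac{5}{Z} = Z - \frac{5}{Z}$)
$\left(-405 + 300\right) \left(-109 + Q{\left(20,O{\left(6 \right)} \right)}\right) = \left(-405 + 300\right) \left(-109 + \left(2 \sqrt{2} - \frac{5}{2 \sqrt{2}}\right)\right) = - 105 \left(-109 + \left(2 \sqrt{2} - 5 \frac{\sqrt{2}}{4}\right)\right) = - 105 \left(-109 + \left(2 \sqrt{2} - \frac{5 \sqrt{2}}{4}\right)\right) = - 105 \left(-109 + \frac{3 \sqrt{2}}{4}\right) = 11445 - \frac{315 \sqrt{2}}{4}$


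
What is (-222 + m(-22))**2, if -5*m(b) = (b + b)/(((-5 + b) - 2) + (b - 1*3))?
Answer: 899520064/18225 ≈ 49356.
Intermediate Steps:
m(b) = -2*b/(5*(-10 + 2*b)) (m(b) = -(b + b)/(5*(((-5 + b) - 2) + (b - 1*3))) = -2*b/(5*((-7 + b) + (b - 3))) = -2*b/(5*((-7 + b) + (-3 + b))) = -2*b/(5*(-10 + 2*b)))
(-222 + m(-22))**2 = (-222 - 1*(-22)/(-25 + 5*(-22)))**2 = (-222 - 1*(-22)/(-25 - 110))**2 = (-222 - 1*(-22)/(-135))**2 = (-222 - 1*(-22)*(-1/135))**2 = (-222 - 22/135)**2 = (-29992/135)**2 = 899520064/18225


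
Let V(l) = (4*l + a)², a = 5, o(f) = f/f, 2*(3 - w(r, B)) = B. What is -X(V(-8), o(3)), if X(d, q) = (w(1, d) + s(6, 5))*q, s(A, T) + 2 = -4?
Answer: 735/2 ≈ 367.50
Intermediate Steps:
w(r, B) = 3 - B/2
o(f) = 1
V(l) = (5 + 4*l)² (V(l) = (4*l + 5)² = (5 + 4*l)²)
s(A, T) = -6 (s(A, T) = -2 - 4 = -6)
X(d, q) = q*(-3 - d/2) (X(d, q) = ((3 - d/2) - 6)*q = (-3 - d/2)*q = q*(-3 - d/2))
-X(V(-8), o(3)) = -(-1)*(6 + (5 + 4*(-8))²)/2 = -(-1)*(6 + (5 - 32)²)/2 = -(-1)*(6 + (-27)²)/2 = -(-1)*(6 + 729)/2 = -(-1)*735/2 = -1*(-735/2) = 735/2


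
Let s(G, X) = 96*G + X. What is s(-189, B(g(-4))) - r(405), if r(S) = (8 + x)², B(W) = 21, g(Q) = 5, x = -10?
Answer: -18127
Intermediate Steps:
s(G, X) = X + 96*G
r(S) = 4 (r(S) = (8 - 10)² = (-2)² = 4)
s(-189, B(g(-4))) - r(405) = (21 + 96*(-189)) - 1*4 = (21 - 18144) - 4 = -18123 - 4 = -18127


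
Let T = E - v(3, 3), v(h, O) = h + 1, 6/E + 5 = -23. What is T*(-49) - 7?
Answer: 399/2 ≈ 199.50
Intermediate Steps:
E = -3/14 (E = 6/(-5 - 23) = 6/(-28) = 6*(-1/28) = -3/14 ≈ -0.21429)
v(h, O) = 1 + h
T = -59/14 (T = -3/14 - (1 + 3) = -3/14 - 1*4 = -3/14 - 4 = -59/14 ≈ -4.2143)
T*(-49) - 7 = -59/14*(-49) - 7 = 413/2 - 7 = 399/2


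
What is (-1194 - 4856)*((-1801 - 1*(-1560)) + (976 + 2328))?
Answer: -18531150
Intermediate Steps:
(-1194 - 4856)*((-1801 - 1*(-1560)) + (976 + 2328)) = -6050*((-1801 + 1560) + 3304) = -6050*(-241 + 3304) = -6050*3063 = -18531150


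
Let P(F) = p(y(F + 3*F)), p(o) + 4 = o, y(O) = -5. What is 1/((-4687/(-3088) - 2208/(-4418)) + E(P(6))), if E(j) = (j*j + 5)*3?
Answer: 6821392/1773681871 ≈ 0.0038459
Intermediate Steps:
p(o) = -4 + o
P(F) = -9 (P(F) = -4 - 5 = -9)
E(j) = 15 + 3*j**2 (E(j) = (j**2 + 5)*3 = (5 + j**2)*3 = 15 + 3*j**2)
1/((-4687/(-3088) - 2208/(-4418)) + E(P(6))) = 1/((-4687/(-3088) - 2208/(-4418)) + (15 + 3*(-9)**2)) = 1/((-4687*(-1/3088) - 2208*(-1/4418)) + (15 + 3*81)) = 1/((4687/3088 + 1104/2209) + (15 + 243)) = 1/(13762735/6821392 + 258) = 1/(1773681871/6821392) = 6821392/1773681871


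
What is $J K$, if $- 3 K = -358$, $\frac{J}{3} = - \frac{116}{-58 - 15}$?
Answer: $\frac{41528}{73} \approx 568.88$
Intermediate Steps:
$J = \frac{348}{73}$ ($J = 3 \left(- \frac{116}{-58 - 15}\right) = 3 \left(- \frac{116}{-73}\right) = 3 \left(\left(-116\right) \left(- \frac{1}{73}\right)\right) = 3 \cdot \frac{116}{73} = \frac{348}{73} \approx 4.7671$)
$K = \frac{358}{3}$ ($K = \left(- \frac{1}{3}\right) \left(-358\right) = \frac{358}{3} \approx 119.33$)
$J K = \frac{348}{73} \cdot \frac{358}{3} = \frac{41528}{73}$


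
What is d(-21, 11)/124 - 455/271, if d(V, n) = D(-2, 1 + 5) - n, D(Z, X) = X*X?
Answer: -49645/33604 ≈ -1.4774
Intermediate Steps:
D(Z, X) = X**2
d(V, n) = 36 - n (d(V, n) = (1 + 5)**2 - n = 6**2 - n = 36 - n)
d(-21, 11)/124 - 455/271 = (36 - 1*11)/124 - 455/271 = (36 - 11)*(1/124) - 455*1/271 = 25*(1/124) - 455/271 = 25/124 - 455/271 = -49645/33604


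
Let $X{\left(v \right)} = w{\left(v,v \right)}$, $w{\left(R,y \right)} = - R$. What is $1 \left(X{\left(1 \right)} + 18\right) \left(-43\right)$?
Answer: $-731$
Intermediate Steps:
$X{\left(v \right)} = - v$
$1 \left(X{\left(1 \right)} + 18\right) \left(-43\right) = 1 \left(\left(-1\right) 1 + 18\right) \left(-43\right) = 1 \left(-1 + 18\right) \left(-43\right) = 1 \cdot 17 \left(-43\right) = 17 \left(-43\right) = -731$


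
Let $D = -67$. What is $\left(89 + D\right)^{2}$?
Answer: $484$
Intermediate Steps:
$\left(89 + D\right)^{2} = \left(89 - 67\right)^{2} = 22^{2} = 484$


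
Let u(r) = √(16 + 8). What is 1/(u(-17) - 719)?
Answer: -719/516937 - 2*√6/516937 ≈ -0.0014004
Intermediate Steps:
u(r) = 2*√6 (u(r) = √24 = 2*√6)
1/(u(-17) - 719) = 1/(2*√6 - 719) = 1/(-719 + 2*√6)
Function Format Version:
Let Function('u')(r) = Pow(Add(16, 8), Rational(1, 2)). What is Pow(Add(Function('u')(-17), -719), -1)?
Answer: Add(Rational(-719, 516937), Mul(Rational(-2, 516937), Pow(6, Rational(1, 2)))) ≈ -0.0014004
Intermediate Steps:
Function('u')(r) = Mul(2, Pow(6, Rational(1, 2))) (Function('u')(r) = Pow(24, Rational(1, 2)) = Mul(2, Pow(6, Rational(1, 2))))
Pow(Add(Function('u')(-17), -719), -1) = Pow(Add(Mul(2, Pow(6, Rational(1, 2))), -719), -1) = Pow(Add(-719, Mul(2, Pow(6, Rational(1, 2)))), -1)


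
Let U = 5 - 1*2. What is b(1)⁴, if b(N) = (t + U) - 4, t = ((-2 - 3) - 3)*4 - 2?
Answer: 1500625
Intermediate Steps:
t = -34 (t = (-5 - 3)*4 - 2 = -8*4 - 2 = -32 - 2 = -34)
U = 3 (U = 5 - 2 = 3)
b(N) = -35 (b(N) = (-34 + 3) - 4 = -31 - 4 = -35)
b(1)⁴ = (-35)⁴ = 1500625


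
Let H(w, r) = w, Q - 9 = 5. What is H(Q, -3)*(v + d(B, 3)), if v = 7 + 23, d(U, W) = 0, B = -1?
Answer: 420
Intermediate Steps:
Q = 14 (Q = 9 + 5 = 14)
v = 30
H(Q, -3)*(v + d(B, 3)) = 14*(30 + 0) = 14*30 = 420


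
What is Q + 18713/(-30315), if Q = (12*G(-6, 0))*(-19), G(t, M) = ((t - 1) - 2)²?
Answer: -559876133/30315 ≈ -18469.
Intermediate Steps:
G(t, M) = (-3 + t)² (G(t, M) = ((-1 + t) - 2)² = (-3 + t)²)
Q = -18468 (Q = (12*(-3 - 6)²)*(-19) = (12*(-9)²)*(-19) = (12*81)*(-19) = 972*(-19) = -18468)
Q + 18713/(-30315) = -18468 + 18713/(-30315) = -18468 + 18713*(-1/30315) = -18468 - 18713/30315 = -559876133/30315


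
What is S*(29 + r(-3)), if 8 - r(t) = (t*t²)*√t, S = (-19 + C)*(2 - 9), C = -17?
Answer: 9324 + 6804*I*√3 ≈ 9324.0 + 11785.0*I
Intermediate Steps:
S = 252 (S = (-19 - 17)*(2 - 9) = -36*(-7) = 252)
r(t) = 8 - t^(7/2) (r(t) = 8 - t*t²*√t = 8 - t³*√t = 8 - t^(7/2))
S*(29 + r(-3)) = 252*(29 + (8 - (-3)^(7/2))) = 252*(29 + (8 - (-27)*I*√3)) = 252*(29 + (8 + 27*I*√3)) = 252*(37 + 27*I*√3) = 9324 + 6804*I*√3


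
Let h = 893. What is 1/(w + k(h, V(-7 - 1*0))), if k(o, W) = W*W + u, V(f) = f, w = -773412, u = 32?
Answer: -1/773331 ≈ -1.2931e-6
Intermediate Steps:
k(o, W) = 32 + W**2 (k(o, W) = W*W + 32 = W**2 + 32 = 32 + W**2)
1/(w + k(h, V(-7 - 1*0))) = 1/(-773412 + (32 + (-7 - 1*0)**2)) = 1/(-773412 + (32 + (-7 + 0)**2)) = 1/(-773412 + (32 + (-7)**2)) = 1/(-773412 + (32 + 49)) = 1/(-773412 + 81) = 1/(-773331) = -1/773331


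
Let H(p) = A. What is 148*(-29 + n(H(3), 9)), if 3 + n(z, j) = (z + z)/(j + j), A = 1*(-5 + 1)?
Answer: -43216/9 ≈ -4801.8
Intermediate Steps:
A = -4 (A = 1*(-4) = -4)
H(p) = -4
n(z, j) = -3 + z/j (n(z, j) = -3 + (z + z)/(j + j) = -3 + (2*z)/((2*j)) = -3 + (2*z)*(1/(2*j)) = -3 + z/j)
148*(-29 + n(H(3), 9)) = 148*(-29 + (-3 - 4/9)) = 148*(-29 - 31/9) = 148*(-292/9) = -43216/9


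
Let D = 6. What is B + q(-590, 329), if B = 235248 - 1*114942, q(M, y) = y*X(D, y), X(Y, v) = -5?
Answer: 118661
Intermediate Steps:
q(M, y) = -5*y (q(M, y) = y*(-5) = -5*y)
B = 120306 (B = 235248 - 114942 = 120306)
B + q(-590, 329) = 120306 - 5*329 = 120306 - 1645 = 118661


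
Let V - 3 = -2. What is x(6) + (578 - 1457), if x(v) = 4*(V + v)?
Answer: -851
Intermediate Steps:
V = 1 (V = 3 - 2 = 1)
x(v) = 4 + 4*v (x(v) = 4*(1 + v) = 4 + 4*v)
x(6) + (578 - 1457) = (4 + 4*6) + (578 - 1457) = (4 + 24) - 879 = 28 - 879 = -851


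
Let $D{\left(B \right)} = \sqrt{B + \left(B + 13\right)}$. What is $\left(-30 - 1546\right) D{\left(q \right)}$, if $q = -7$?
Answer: $- 1576 i \approx - 1576.0 i$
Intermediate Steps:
$D{\left(B \right)} = \sqrt{13 + 2 B}$ ($D{\left(B \right)} = \sqrt{B + \left(13 + B\right)} = \sqrt{13 + 2 B}$)
$\left(-30 - 1546\right) D{\left(q \right)} = \left(-30 - 1546\right) \sqrt{13 + 2 \left(-7\right)} = - 1576 \sqrt{13 - 14} = - 1576 \sqrt{-1} = - 1576 i$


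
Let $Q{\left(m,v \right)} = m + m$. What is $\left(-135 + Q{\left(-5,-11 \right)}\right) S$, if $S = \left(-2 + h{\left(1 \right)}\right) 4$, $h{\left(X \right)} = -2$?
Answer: $2320$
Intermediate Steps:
$Q{\left(m,v \right)} = 2 m$
$S = -16$ ($S = \left(-2 - 2\right) 4 = \left(-4\right) 4 = -16$)
$\left(-135 + Q{\left(-5,-11 \right)}\right) S = \left(-135 + 2 \left(-5\right)\right) \left(-16\right) = \left(-135 - 10\right) \left(-16\right) = \left(-145\right) \left(-16\right) = 2320$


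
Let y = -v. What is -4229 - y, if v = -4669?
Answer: -8898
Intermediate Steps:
y = 4669 (y = -1*(-4669) = 4669)
-4229 - y = -4229 - 1*4669 = -4229 - 4669 = -8898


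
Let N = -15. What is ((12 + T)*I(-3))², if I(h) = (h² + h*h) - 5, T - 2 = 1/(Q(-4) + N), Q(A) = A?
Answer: 11868025/361 ≈ 32875.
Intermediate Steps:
T = 37/19 (T = 2 + 1/(-4 - 15) = 2 + 1/(-19) = 2 - 1/19 = 37/19 ≈ 1.9474)
I(h) = -5 + 2*h² (I(h) = (h² + h²) - 5 = 2*h² - 5 = -5 + 2*h²)
((12 + T)*I(-3))² = ((12 + 37/19)*(-5 + 2*(-3)²))² = (265*(-5 + 2*9)/19)² = (265*(-5 + 18)/19)² = ((265/19)*13)² = (3445/19)² = 11868025/361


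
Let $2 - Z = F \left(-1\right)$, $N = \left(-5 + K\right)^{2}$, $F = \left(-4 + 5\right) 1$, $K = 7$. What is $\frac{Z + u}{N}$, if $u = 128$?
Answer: $\frac{131}{4} \approx 32.75$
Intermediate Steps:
$F = 1$ ($F = 1 \cdot 1 = 1$)
$N = 4$ ($N = \left(-5 + 7\right)^{2} = 2^{2} = 4$)
$Z = 3$ ($Z = 2 - 1 \left(-1\right) = 2 - -1 = 2 + 1 = 3$)
$\frac{Z + u}{N} = \frac{3 + 128}{4} = 131 \cdot \frac{1}{4} = \frac{131}{4}$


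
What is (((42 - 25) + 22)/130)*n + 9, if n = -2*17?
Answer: -6/5 ≈ -1.2000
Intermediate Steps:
n = -34
(((42 - 25) + 22)/130)*n + 9 = (((42 - 25) + 22)/130)*(-34) + 9 = ((17 + 22)*(1/130))*(-34) + 9 = (39*(1/130))*(-34) + 9 = (3/10)*(-34) + 9 = -51/5 + 9 = -6/5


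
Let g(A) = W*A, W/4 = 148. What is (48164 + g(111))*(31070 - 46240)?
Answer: -1727498920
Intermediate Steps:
W = 592 (W = 4*148 = 592)
g(A) = 592*A
(48164 + g(111))*(31070 - 46240) = (48164 + 592*111)*(31070 - 46240) = (48164 + 65712)*(-15170) = 113876*(-15170) = -1727498920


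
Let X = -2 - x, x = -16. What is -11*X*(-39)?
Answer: 6006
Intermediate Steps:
X = 14 (X = -2 - 1*(-16) = -2 + 16 = 14)
-11*X*(-39) = -11*14*(-39) = -154*(-39) = 6006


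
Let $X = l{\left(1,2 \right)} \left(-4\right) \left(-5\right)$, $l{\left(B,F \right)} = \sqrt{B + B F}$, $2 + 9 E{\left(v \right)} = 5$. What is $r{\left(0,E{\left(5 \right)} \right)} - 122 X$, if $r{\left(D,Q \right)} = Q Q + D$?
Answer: $\frac{1}{9} - 2440 \sqrt{3} \approx -4226.1$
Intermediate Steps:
$E{\left(v \right)} = \frac{1}{3}$ ($E{\left(v \right)} = - \frac{2}{9} + \frac{1}{9} \cdot 5 = - \frac{2}{9} + \frac{5}{9} = \frac{1}{3}$)
$r{\left(D,Q \right)} = D + Q^{2}$ ($r{\left(D,Q \right)} = Q^{2} + D = D + Q^{2}$)
$X = 20 \sqrt{3}$ ($X = \sqrt{1 \left(1 + 2\right)} \left(-4\right) \left(-5\right) = \sqrt{1 \cdot 3} \left(-4\right) \left(-5\right) = \sqrt{3} \left(-4\right) \left(-5\right) = - 4 \sqrt{3} \left(-5\right) = 20 \sqrt{3} \approx 34.641$)
$r{\left(0,E{\left(5 \right)} \right)} - 122 X = \left(0 + \left(\frac{1}{3}\right)^{2}\right) - 122 \cdot 20 \sqrt{3} = \left(0 + \frac{1}{9}\right) - 2440 \sqrt{3} = \frac{1}{9} - 2440 \sqrt{3}$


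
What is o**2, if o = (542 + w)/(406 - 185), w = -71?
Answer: 221841/48841 ≈ 4.5421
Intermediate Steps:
o = 471/221 (o = (542 - 71)/(406 - 185) = 471/221 ≈ 2.1312)
o**2 = (471/221)**2 = 221841/48841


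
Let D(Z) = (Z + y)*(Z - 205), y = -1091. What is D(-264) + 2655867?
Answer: 3291362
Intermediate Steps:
D(Z) = (-1091 + Z)*(-205 + Z) (D(Z) = (Z - 1091)*(Z - 205) = (-1091 + Z)*(-205 + Z))
D(-264) + 2655867 = (223655 + (-264)² - 1296*(-264)) + 2655867 = (223655 + 69696 + 342144) + 2655867 = 635495 + 2655867 = 3291362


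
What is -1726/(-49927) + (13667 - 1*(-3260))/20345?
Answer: 880229799/1015764815 ≈ 0.86657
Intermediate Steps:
-1726/(-49927) + (13667 - 1*(-3260))/20345 = -1726*(-1/49927) + (13667 + 3260)*(1/20345) = 1726/49927 + 16927*(1/20345) = 1726/49927 + 16927/20345 = 880229799/1015764815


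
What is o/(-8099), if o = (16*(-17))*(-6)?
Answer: -1632/8099 ≈ -0.20151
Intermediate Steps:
o = 1632 (o = -272*(-6) = 1632)
o/(-8099) = 1632/(-8099) = 1632*(-1/8099) = -1632/8099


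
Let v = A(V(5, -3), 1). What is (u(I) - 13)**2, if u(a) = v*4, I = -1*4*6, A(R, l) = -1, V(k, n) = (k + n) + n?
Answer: 289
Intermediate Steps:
V(k, n) = k + 2*n
v = -1
I = -24 (I = -4*6 = -24)
u(a) = -4 (u(a) = -1*4 = -4)
(u(I) - 13)**2 = (-4 - 13)**2 = (-17)**2 = 289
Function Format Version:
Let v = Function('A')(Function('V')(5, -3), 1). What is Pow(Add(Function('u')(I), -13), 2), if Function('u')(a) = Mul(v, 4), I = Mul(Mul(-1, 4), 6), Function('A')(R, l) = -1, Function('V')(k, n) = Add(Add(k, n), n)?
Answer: 289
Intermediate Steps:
Function('V')(k, n) = Add(k, Mul(2, n))
v = -1
I = -24 (I = Mul(-4, 6) = -24)
Function('u')(a) = -4 (Function('u')(a) = Mul(-1, 4) = -4)
Pow(Add(Function('u')(I), -13), 2) = Pow(Add(-4, -13), 2) = Pow(-17, 2) = 289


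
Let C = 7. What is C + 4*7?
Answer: 35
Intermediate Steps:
C + 4*7 = 7 + 4*7 = 7 + 28 = 35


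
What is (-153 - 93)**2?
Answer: 60516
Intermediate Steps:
(-153 - 93)**2 = (-246)**2 = 60516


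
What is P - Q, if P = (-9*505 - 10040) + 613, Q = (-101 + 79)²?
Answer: -14456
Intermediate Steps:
Q = 484 (Q = (-22)² = 484)
P = -13972 (P = (-4545 - 10040) + 613 = -14585 + 613 = -13972)
P - Q = -13972 - 1*484 = -13972 - 484 = -14456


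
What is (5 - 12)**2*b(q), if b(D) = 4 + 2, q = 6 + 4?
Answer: 294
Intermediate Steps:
q = 10
b(D) = 6
(5 - 12)**2*b(q) = (5 - 12)**2*6 = (-7)**2*6 = 49*6 = 294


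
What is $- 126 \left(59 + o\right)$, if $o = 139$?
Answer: $-24948$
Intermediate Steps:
$- 126 \left(59 + o\right) = - 126 \left(59 + 139\right) = \left(-126\right) 198 = -24948$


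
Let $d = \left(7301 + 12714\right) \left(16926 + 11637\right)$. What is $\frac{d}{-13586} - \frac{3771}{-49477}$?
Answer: $- \frac{28285377960459}{672194522} \approx -42079.0$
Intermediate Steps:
$d = 571688445$ ($d = 20015 \cdot 28563 = 571688445$)
$\frac{d}{-13586} - \frac{3771}{-49477} = \frac{571688445}{-13586} - \frac{3771}{-49477} = 571688445 \left(- \frac{1}{13586}\right) - - \frac{3771}{49477} = - \frac{571688445}{13586} + \frac{3771}{49477} = - \frac{28285377960459}{672194522}$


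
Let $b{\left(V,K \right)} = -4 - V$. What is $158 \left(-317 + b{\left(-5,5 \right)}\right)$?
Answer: $-49928$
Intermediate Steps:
$158 \left(-317 + b{\left(-5,5 \right)}\right) = 158 \left(-317 - -1\right) = 158 \left(-317 + \left(-4 + 5\right)\right) = 158 \left(-317 + 1\right) = 158 \left(-316\right) = -49928$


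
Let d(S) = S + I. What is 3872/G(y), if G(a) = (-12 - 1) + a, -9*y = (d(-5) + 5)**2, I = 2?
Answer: -288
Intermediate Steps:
d(S) = 2 + S (d(S) = S + 2 = 2 + S)
y = -4/9 (y = -((2 - 5) + 5)**2/9 = -(-3 + 5)**2/9 = -1/9*2**2 = -1/9*4 = -4/9 ≈ -0.44444)
G(a) = -13 + a
3872/G(y) = 3872/(-13 - 4/9) = 3872/(-121/9) = 3872*(-9/121) = -288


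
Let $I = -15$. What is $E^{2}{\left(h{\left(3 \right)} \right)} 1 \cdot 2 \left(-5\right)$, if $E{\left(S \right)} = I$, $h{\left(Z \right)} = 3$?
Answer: $-2250$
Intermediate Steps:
$E{\left(S \right)} = -15$
$E^{2}{\left(h{\left(3 \right)} \right)} 1 \cdot 2 \left(-5\right) = \left(-15\right)^{2} \cdot 1 \cdot 2 \left(-5\right) = 225 \cdot 1 \left(-10\right) = 225 \left(-10\right) = -2250$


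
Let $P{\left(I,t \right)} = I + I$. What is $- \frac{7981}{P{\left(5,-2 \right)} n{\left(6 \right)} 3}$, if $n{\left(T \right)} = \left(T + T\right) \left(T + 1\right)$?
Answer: $- \frac{7981}{2520} \approx -3.1671$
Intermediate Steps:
$P{\left(I,t \right)} = 2 I$
$n{\left(T \right)} = 2 T \left(1 + T\right)$
$- \frac{7981}{P{\left(5,-2 \right)} n{\left(6 \right)} 3} = - \frac{7981}{2 \cdot 5 \cdot 2 \cdot 6 \left(1 + 6\right) 3} = - \frac{7981}{10 \cdot 2 \cdot 6 \cdot 7 \cdot 3} = - \frac{7981}{10 \cdot 84 \cdot 3} = - \frac{7981}{840 \cdot 3} = - \frac{7981}{2520}$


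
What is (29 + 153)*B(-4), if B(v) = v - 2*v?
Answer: 728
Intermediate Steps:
B(v) = -v
(29 + 153)*B(-4) = (29 + 153)*(-1*(-4)) = 182*4 = 728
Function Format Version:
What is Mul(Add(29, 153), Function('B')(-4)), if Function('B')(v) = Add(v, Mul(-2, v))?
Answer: 728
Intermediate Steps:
Function('B')(v) = Mul(-1, v)
Mul(Add(29, 153), Function('B')(-4)) = Mul(Add(29, 153), Mul(-1, -4)) = Mul(182, 4) = 728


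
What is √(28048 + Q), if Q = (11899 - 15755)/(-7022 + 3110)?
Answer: √6707101506/489 ≈ 167.48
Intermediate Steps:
Q = 482/489 (Q = -3856/(-3912) = -3856*(-1/3912) = 482/489 ≈ 0.98569)
√(28048 + Q) = √(28048 + 482/489) = √(13715954/489) = √6707101506/489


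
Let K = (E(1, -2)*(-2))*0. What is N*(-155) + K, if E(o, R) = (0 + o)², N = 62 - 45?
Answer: -2635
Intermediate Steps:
N = 17
E(o, R) = o²
K = 0 (K = (1²*(-2))*0 = (1*(-2))*0 = -2*0 = 0)
N*(-155) + K = 17*(-155) + 0 = -2635 + 0 = -2635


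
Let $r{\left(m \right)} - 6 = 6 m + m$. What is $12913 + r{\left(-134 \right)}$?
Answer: $11981$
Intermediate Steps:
$r{\left(m \right)} = 6 + 7 m$ ($r{\left(m \right)} = 6 + \left(6 m + m\right) = 6 + 7 m$)
$12913 + r{\left(-134 \right)} = 12913 + \left(6 + 7 \left(-134\right)\right) = 12913 + \left(6 - 938\right) = 12913 - 932 = 11981$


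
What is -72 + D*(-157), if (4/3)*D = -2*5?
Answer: 2211/2 ≈ 1105.5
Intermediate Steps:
D = -15/2 (D = 3*(-2*5)/4 = (3/4)*(-10) = -15/2 ≈ -7.5000)
-72 + D*(-157) = -72 - 15/2*(-157) = -72 + 2355/2 = 2211/2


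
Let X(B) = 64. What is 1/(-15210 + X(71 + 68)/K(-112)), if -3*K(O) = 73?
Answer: -73/1110522 ≈ -6.5735e-5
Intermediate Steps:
K(O) = -73/3 (K(O) = -1/3*73 = -73/3)
1/(-15210 + X(71 + 68)/K(-112)) = 1/(-15210 + 64/(-73/3)) = 1/(-15210 + 64*(-3/73)) = 1/(-15210 - 192/73) = 1/(-1110522/73) = -73/1110522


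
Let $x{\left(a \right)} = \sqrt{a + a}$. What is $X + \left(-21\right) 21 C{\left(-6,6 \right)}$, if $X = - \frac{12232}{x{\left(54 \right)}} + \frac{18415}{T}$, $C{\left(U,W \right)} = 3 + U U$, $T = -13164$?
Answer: $- \frac{226426051}{13164} - \frac{6116 \sqrt{3}}{9} \approx -18377.0$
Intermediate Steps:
$x{\left(a \right)} = \sqrt{2} \sqrt{a}$ ($x{\left(a \right)} = \sqrt{2 a} = \sqrt{2} \sqrt{a}$)
$C{\left(U,W \right)} = 3 + U^{2}$
$X = - \frac{18415}{13164} - \frac{6116 \sqrt{3}}{9}$ ($X = - \frac{12232}{\sqrt{2} \sqrt{54}} + \frac{18415}{-13164} = - \frac{12232}{\sqrt{2} \cdot 3 \sqrt{6}} + 18415 \left(- \frac{1}{13164}\right) = - \frac{12232}{6 \sqrt{3}} - \frac{18415}{13164} = - 12232 \frac{\sqrt{3}}{18} - \frac{18415}{13164} = - \frac{6116 \sqrt{3}}{9} - \frac{18415}{13164} = - \frac{18415}{13164} - \frac{6116 \sqrt{3}}{9} \approx -1178.4$)
$X + \left(-21\right) 21 C{\left(-6,6 \right)} = \left(- \frac{18415}{13164} - \frac{6116 \sqrt{3}}{9}\right) + \left(-21\right) 21 \left(3 + \left(-6\right)^{2}\right) = \left(- \frac{18415}{13164} - \frac{6116 \sqrt{3}}{9}\right) - 441 \left(3 + 36\right) = \left(- \frac{18415}{13164} - \frac{6116 \sqrt{3}}{9}\right) - 17199 = - \frac{226426051}{13164} - \frac{6116 \sqrt{3}}{9}$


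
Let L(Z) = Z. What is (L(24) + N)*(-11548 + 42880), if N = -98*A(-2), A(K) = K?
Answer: 6893040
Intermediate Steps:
N = 196 (N = -98*(-2) = 196)
(L(24) + N)*(-11548 + 42880) = (24 + 196)*(-11548 + 42880) = 220*31332 = 6893040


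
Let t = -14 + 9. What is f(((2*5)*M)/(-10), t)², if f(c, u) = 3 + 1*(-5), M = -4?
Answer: 4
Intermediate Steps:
t = -5
f(c, u) = -2 (f(c, u) = 3 - 5 = -2)
f(((2*5)*M)/(-10), t)² = (-2)² = 4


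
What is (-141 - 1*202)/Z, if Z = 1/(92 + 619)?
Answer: -243873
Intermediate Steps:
Z = 1/711 ≈ 0.0014065
(-141 - 1*202)/Z = (-141 - 1*202)/(1/711) = (-141 - 202)*711 = -343*711 = -243873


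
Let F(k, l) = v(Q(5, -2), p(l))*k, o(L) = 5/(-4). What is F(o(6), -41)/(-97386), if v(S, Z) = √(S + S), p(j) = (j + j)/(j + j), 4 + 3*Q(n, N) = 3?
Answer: 5*I*√6/1168632 ≈ 1.048e-5*I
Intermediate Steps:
Q(n, N) = -⅓ (Q(n, N) = -4/3 + (⅓)*3 = -4/3 + 1 = -⅓)
o(L) = -5/4 (o(L) = 5*(-¼) = -5/4)
p(j) = 1 (p(j) = (2*j)/((2*j)) = (2*j)*(1/(2*j)) = 1)
v(S, Z) = √2*√S (v(S, Z) = √(2*S) = √2*√S)
F(k, l) = I*k*√6/3 (F(k, l) = (√2*√(-⅓))*k = (√2*(I*√3/3))*k = (I*√6/3)*k = I*k*√6/3)
F(o(6), -41)/(-97386) = ((⅓)*I*(-5/4)*√6)/(-97386) = -5*I*√6/12*(-1/97386) = 5*I*√6/1168632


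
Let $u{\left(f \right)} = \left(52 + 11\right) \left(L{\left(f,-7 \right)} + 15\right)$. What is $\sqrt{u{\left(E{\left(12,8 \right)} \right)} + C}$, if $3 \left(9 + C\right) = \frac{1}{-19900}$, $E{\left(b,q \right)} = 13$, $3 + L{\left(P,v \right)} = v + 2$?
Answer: $\frac{\sqrt{15396868203}}{5970} \approx 20.785$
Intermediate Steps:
$L{\left(P,v \right)} = -1 + v$ ($L{\left(P,v \right)} = -3 + \left(v + 2\right) = -3 + \left(2 + v\right) = -1 + v$)
$C = - \frac{537301}{59700}$ ($C = -9 + \frac{1}{3 \left(-19900\right)} = -9 + \frac{1}{3} \left(- \frac{1}{19900}\right) = -9 - \frac{1}{59700} = - \frac{537301}{59700} \approx -9.0$)
$u{\left(f \right)} = 441$ ($u{\left(f \right)} = \left(52 + 11\right) \left(\left(-1 - 7\right) + 15\right) = 63 \left(-8 + 15\right) = 63 \cdot 7 = 441$)
$\sqrt{u{\left(E{\left(12,8 \right)} \right)} + C} = \sqrt{441 - \frac{537301}{59700}} = \sqrt{\frac{25790399}{59700}} = \frac{\sqrt{15396868203}}{5970}$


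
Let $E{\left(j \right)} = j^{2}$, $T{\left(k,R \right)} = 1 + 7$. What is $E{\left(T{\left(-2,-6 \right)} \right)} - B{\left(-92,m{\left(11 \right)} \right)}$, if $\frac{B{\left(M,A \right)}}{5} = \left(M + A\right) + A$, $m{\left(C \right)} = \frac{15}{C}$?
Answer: $\frac{5614}{11} \approx 510.36$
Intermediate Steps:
$T{\left(k,R \right)} = 8$
$B{\left(M,A \right)} = 5 M + 10 A$ ($B{\left(M,A \right)} = 5 \left(\left(M + A\right) + A\right) = 5 \left(\left(A + M\right) + A\right) = 5 \left(M + 2 A\right) = 5 M + 10 A$)
$E{\left(T{\left(-2,-6 \right)} \right)} - B{\left(-92,m{\left(11 \right)} \right)} = 8^{2} - \left(5 \left(-92\right) + 10 \cdot \frac{15}{11}\right) = 64 - \left(-460 + 10 \cdot 15 \cdot \frac{1}{11}\right) = 64 - \left(-460 + 10 \cdot \frac{15}{11}\right) = 64 - \left(-460 + \frac{150}{11}\right) = 64 - - \frac{4910}{11} = 64 + \frac{4910}{11} = \frac{5614}{11}$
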